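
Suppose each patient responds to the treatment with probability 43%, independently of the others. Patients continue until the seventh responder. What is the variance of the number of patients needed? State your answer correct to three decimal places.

21.579

Y = total patients until the seventh success; negative binomial with r=7, p=0.43.
Var(Y) = r(1−p)/p² = 7·0.57 / 0.43² = 21.57923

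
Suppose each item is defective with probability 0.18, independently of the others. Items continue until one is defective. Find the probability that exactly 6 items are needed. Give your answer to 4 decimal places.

Geometric (trials to first success), p = 0.18.
P(Y = 6) = (1−p)^5 · p = 0.37074 · 0.18 = 0.066733

0.0667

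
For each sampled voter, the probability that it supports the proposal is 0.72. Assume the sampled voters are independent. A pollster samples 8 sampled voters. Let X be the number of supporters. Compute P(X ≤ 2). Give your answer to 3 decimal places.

X ~ Binomial(8, 0.72); P(X ≤ 2) = Σ C(8,k) p^k (1−p)^(8−k) over k:
  k=0: C(8,0)·0.72^0·0.28^8 = 0.00004
  k=1: C(8,1)·0.72^1·0.28^7 = 0.00078
  k=2: C(8,2)·0.72^2·0.28^6 = 0.00699
Total = 0.00781

0.008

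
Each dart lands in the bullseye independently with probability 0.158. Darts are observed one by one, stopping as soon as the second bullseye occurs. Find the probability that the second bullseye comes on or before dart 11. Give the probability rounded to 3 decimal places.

Finishing within 11 darts ⇔ at least 2 successes in the first 11. With X ~ Binomial(11, 0.158), P(Y ≤ 11) = 1 − P(X ≤ 1).
  k=0: C(11,0)·0.158^0·0.842^11 = 0.15081
  k=1: C(11,1)·0.158^1·0.842^10 = 0.31129
1 − 0.46210 = 0.53790

0.538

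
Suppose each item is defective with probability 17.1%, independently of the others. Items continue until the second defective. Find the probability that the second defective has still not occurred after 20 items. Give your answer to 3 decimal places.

Needing more than 20 items ⇔ fewer than 2 successes in the first 20. With X ~ Binomial(20, 0.171), P(Y > 20) = P(X ≤ 1).
  k=0: C(20,0)·0.171^0·0.829^20 = 0.02350
  k=1: C(20,1)·0.171^1·0.829^19 = 0.09695
P(X ≤ 1) = 0.12045

0.120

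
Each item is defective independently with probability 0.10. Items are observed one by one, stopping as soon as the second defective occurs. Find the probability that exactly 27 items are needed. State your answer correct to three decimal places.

0.019

Y = trial on which the second success occurs; negative binomial, r=2, p=0.10.
P(Y=27) = C(26,1) · p^2 · (1−p)^25
= 26 · 0.01 · 0.07179 = 0.01867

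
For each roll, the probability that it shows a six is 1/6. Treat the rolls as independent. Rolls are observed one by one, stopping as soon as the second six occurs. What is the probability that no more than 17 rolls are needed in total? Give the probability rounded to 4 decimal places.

0.8017

Finishing within 17 rolls ⇔ at least 2 successes in the first 17. With X ~ Binomial(17, 0.166667), P(Y ≤ 17) = 1 − P(X ≤ 1).
  k=0: C(17,0)·0.166667^0·0.833333^17 = 0.045073
  k=1: C(17,1)·0.166667^1·0.833333^16 = 0.153249
1 − 0.198322 = 0.801678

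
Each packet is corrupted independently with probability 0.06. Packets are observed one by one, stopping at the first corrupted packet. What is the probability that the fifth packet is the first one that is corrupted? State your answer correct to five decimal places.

Geometric (trials to first success), p = 0.06.
P(Y = 5) = (1−p)^4 · p = 0.78075 · 0.06 = 0.0468449

0.04684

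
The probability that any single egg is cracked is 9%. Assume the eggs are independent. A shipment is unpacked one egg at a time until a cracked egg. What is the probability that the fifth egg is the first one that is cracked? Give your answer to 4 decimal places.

Geometric (trials to first success), p = 0.09.
P(Y = 5) = (1−p)^4 · p = 0.68575 · 0.09 = 0.061717

0.0617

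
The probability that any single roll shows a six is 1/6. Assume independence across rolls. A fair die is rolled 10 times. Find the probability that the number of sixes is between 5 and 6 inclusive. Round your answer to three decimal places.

X ~ Binomial(10, 0.166667); P(5 ≤ X ≤ 6) = Σ C(10,k) p^k (1−p)^(10−k) over k:
  k=5: C(10,5)·0.166667^5·0.833333^5 = 0.01302
  k=6: C(10,6)·0.166667^6·0.833333^4 = 0.00217
Total = 0.01519

0.015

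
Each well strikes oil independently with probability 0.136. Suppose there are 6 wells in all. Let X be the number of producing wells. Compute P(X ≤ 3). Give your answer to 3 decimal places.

X ~ Binomial(6, 0.136); P(X ≤ 3) = Σ C(6,k) p^k (1−p)^(6−k) over k:
  k=0: C(6,0)·0.136^0·0.864^6 = 0.41599
  k=1: C(6,1)·0.136^1·0.864^5 = 0.39288
  k=2: C(6,2)·0.136^2·0.864^4 = 0.15461
  k=3: C(6,3)·0.136^3·0.864^3 = 0.03245
Total = 0.99592

0.996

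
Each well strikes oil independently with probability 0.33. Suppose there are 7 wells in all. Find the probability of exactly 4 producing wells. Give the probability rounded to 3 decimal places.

0.125

X ~ Binomial(n=7, p=0.33).
P(X=4) = C(7,4) · p^4 · (1−p)^3
= 35 · 0.011859 · 0.30076 = 0.12484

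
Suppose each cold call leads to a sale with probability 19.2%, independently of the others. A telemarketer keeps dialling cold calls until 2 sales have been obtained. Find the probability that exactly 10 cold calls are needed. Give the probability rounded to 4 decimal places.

0.0603

Y = trial on which the second success occurs; negative binomial, r=2, p=0.192.
P(Y=10) = C(9,1) · p^2 · (1−p)^8
= 9 · 0.036864 · 0.18167 = 0.060275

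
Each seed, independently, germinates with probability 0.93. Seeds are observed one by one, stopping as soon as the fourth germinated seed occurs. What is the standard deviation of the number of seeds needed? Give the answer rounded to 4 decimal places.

0.5690

Y = total seeds until the fourth success; negative binomial with r=4, p=0.93.
SD(Y) = √[r(1−p)/p²] = √(0.323737) = 0.568979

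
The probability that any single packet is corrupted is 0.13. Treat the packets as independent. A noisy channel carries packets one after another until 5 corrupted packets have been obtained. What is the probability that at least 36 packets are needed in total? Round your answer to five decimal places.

0.51545

Needing more than 35 packets ⇔ fewer than 5 successes in the first 35. With X ~ Binomial(35, 0.13), P(Y > 35) = P(X ≤ 4).
  k=0: C(35,0)·0.13^0·0.87^35 = 0.0076414
  k=1: C(35,1)·0.13^1·0.87^34 = 0.0399637
  k=2: C(35,2)·0.13^2·0.87^33 = 0.1015171
  k=3: C(35,3)·0.13^3·0.87^32 = 0.1668614
  k=4: C(35,4)·0.13^4·0.87^31 = 0.1994665
P(X ≤ 4) = 0.5154500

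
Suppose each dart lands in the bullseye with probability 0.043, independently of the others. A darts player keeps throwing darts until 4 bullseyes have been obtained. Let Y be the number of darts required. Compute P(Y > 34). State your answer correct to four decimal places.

Needing more than 34 darts ⇔ fewer than 4 successes in the first 34. With X ~ Binomial(34, 0.043), P(Y > 34) = P(X ≤ 3).
  k=0: C(34,0)·0.043^0·0.957^34 = 0.224391
  k=1: C(34,1)·0.043^1·0.957^33 = 0.342800
  k=2: C(34,2)·0.043^2·0.957^32 = 0.254145
  k=3: C(34,3)·0.043^3·0.957^31 = 0.121806
P(X ≤ 3) = 0.943142

0.9431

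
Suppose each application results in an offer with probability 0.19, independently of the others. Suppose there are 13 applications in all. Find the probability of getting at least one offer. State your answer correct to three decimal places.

0.935

P(at least one) = 1 − P(none) = 1 − (1 − 0.19)^13
= 1 − 0.06461 = 0.93539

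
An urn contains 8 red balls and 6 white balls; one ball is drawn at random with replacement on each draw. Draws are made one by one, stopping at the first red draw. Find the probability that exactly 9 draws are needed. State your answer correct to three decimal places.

0.001

Geometric (trials to first success), p = 0.571429.
P(Y = 9) = (1−p)^8 · p = 0.0011381 · 0.571429 = 0.00065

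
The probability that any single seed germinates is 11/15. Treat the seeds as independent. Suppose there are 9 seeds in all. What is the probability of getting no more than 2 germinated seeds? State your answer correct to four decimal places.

0.0020

X ~ Binomial(9, 0.733333); P(X ≤ 2) = Σ C(9,k) p^k (1−p)^(9−k) over k:
  k=0: C(9,0)·0.733333^0·0.266667^9 = 0.000007
  k=1: C(9,1)·0.733333^1·0.266667^8 = 0.000169
  k=2: C(9,2)·0.733333^2·0.266667^7 = 0.001856
Total = 0.002032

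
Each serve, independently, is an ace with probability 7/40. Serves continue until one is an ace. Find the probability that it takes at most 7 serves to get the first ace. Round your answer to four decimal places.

0.7399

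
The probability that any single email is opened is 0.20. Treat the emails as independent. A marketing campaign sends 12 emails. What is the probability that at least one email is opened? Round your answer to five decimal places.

0.93128

P(at least one) = 1 − P(none) = 1 − (1 − 0.20)^12
= 1 − 0.0687195 = 0.9312805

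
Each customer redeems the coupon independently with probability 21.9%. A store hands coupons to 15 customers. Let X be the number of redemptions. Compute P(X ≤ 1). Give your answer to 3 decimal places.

X ~ Binomial(15, 0.219); P(X ≤ 1) = Σ C(15,k) p^k (1−p)^(15−k) over k:
  k=0: C(15,0)·0.219^0·0.781^15 = 0.02453
  k=1: C(15,1)·0.219^1·0.781^14 = 0.10319
Total = 0.12773

0.128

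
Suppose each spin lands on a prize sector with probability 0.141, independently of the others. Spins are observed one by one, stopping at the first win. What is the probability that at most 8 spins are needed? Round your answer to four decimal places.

Y = number of spins to the first success; geometric, p = 0.141.
P(Y ≤ 8) = 1 − (1−p)^8 = 1 − 0.296446 = 0.703554

0.7036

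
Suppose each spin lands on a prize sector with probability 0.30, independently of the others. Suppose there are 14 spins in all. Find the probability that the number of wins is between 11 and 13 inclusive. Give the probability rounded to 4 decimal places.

0.0002

X ~ Binomial(14, 0.30); P(11 ≤ X ≤ 13) = Σ C(14,k) p^k (1−p)^(14−k) over k:
  k=11: C(14,11)·0.30^11·0.70^3 = 0.000221
  k=12: C(14,12)·0.30^12·0.70^2 = 0.000024
  k=13: C(14,13)·0.30^13·0.70^1 = 0.000002
Total = 0.000246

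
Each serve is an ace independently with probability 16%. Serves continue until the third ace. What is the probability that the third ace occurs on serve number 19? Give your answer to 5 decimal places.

0.03851

Y = trial on which the third success occurs; negative binomial, r=3, p=0.16.
P(Y=19) = C(18,2) · p^3 · (1−p)^16
= 153 · 0.004096 · 0.061442 = 0.0385053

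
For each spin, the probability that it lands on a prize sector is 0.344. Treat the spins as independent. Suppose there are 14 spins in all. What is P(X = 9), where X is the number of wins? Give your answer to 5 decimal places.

0.01641

X ~ Binomial(n=14, p=0.344).
P(X=9) = C(14,9) · p^9 · (1−p)^5
= 2002 · 6.7457e-05 · 0.12148 = 0.0164062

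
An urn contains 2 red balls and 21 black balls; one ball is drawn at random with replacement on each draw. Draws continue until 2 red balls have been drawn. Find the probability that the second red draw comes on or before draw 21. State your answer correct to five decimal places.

0.55594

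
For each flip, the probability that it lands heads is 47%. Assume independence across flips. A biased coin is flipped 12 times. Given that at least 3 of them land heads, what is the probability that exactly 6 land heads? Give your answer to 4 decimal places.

0.2279

X ~ Binomial(12, 0.47). Want P(X=6 | X≥3) = P(X=6) / P(X≥3).
P(X=6) = C(12,6)·0.47^6·0.53^6 = 0.220757
P(X≥3) = 1 − 0.000491 − 0.005228 − 0.025498 = 0.968783
Ratio = 0.220757 / 0.968783 = 0.227870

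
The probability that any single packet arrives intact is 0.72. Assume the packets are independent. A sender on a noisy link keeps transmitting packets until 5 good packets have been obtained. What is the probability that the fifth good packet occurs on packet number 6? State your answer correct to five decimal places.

Y = trial on which the fifth success occurs; negative binomial, r=5, p=0.72.
P(Y=6) = C(5,4) · p^5 · (1−p)^1
= 5 · 0.19349 · 0.28 = 0.2708885

0.27089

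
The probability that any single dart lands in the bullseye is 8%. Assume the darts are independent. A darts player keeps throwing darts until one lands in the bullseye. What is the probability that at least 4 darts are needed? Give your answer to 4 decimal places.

0.7787

Y = number of darts to the first success; geometric, p = 0.08.
P(Y > 3) = P(first 3 all fail) = (1−p)^3 = 0.778688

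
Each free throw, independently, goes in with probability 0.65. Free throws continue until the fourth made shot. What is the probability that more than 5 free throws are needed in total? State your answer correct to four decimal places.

Needing more than 5 free throws ⇔ fewer than 4 successes in the first 5. With X ~ Binomial(5, 0.65), P(Y > 5) = P(X ≤ 3).
  k=0: C(5,0)·0.65^0·0.35^5 = 0.005252
  k=1: C(5,1)·0.65^1·0.35^4 = 0.048770
  k=2: C(5,2)·0.65^2·0.35^3 = 0.181147
  k=3: C(5,3)·0.65^3·0.35^2 = 0.336416
P(X ≤ 3) = 0.571585

0.5716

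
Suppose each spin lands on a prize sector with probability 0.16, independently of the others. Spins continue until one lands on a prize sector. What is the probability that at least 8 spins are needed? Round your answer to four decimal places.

0.2951

Y = number of spins to the first success; geometric, p = 0.16.
P(Y > 7) = P(first 7 all fail) = (1−p)^7 = 0.295090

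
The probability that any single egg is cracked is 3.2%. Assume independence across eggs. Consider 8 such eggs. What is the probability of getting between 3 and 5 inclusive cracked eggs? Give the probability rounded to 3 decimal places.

X ~ Binomial(8, 0.032); P(3 ≤ X ≤ 5) = Σ C(8,k) p^k (1−p)^(8−k) over k:
  k=3: C(8,3)·0.032^3·0.968^5 = 0.00156
  k=4: C(8,4)·0.032^4·0.968^4 = 0.00006
  k=5: C(8,5)·0.032^5·0.968^3 = 0.00000
Total = 0.00163

0.002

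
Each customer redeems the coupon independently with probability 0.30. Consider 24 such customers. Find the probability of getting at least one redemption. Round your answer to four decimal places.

P(at least one) = 1 − P(none) = 1 − (1 − 0.30)^24
= 1 − 0.000192 = 0.999808

0.9998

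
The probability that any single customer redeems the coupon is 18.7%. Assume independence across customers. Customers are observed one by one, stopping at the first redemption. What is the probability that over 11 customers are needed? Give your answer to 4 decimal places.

0.1026

Y = number of customers to the first success; geometric, p = 0.187.
P(Y > 11) = P(first 11 all fail) = (1−p)^11 = 0.102564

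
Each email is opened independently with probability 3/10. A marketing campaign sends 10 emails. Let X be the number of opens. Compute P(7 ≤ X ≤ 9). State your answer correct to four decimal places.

X ~ Binomial(10, 0.30); P(7 ≤ X ≤ 9) = Σ C(10,k) p^k (1−p)^(10−k) over k:
  k=7: C(10,7)·0.30^7·0.70^3 = 0.009002
  k=8: C(10,8)·0.30^8·0.70^2 = 0.001447
  k=9: C(10,9)·0.30^9·0.70^1 = 0.000138
Total = 0.010586

0.0106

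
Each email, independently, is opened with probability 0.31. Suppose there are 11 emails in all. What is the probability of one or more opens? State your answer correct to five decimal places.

P(at least one) = 1 − P(none) = 1 − (1 − 0.31)^11
= 1 − 0.0168787 = 0.9831213

0.98312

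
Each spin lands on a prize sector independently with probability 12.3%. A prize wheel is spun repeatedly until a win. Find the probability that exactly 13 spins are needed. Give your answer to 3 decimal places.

Geometric (trials to first success), p = 0.123.
P(Y = 13) = (1−p)^12 · p = 0.20701 · 0.123 = 0.02546

0.025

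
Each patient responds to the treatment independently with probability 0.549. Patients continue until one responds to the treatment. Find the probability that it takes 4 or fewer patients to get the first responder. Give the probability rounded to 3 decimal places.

0.959

Y = number of patients to the first success; geometric, p = 0.549.
P(Y ≤ 4) = 1 − (1−p)^4 = 1 − 0.04137 = 0.95863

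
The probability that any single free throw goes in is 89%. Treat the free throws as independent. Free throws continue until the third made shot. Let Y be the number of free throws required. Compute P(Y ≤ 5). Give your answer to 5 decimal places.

Finishing within 5 free throws ⇔ at least 3 successes in the first 5. With X ~ Binomial(5, 0.89), P(Y ≤ 5) = 1 − P(X ≤ 2).
  k=0: C(5,0)·0.89^0·0.11^5 = 0.0000161
  k=1: C(5,1)·0.89^1·0.11^4 = 0.0006515
  k=2: C(5,2)·0.89^2·0.11^3 = 0.0105429
1 − 0.0112105 = 0.9887895

0.98879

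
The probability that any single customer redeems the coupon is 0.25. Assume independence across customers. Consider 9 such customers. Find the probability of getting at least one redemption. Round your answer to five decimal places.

P(at least one) = 1 − P(none) = 1 − (1 − 0.25)^9
= 1 − 0.0750847 = 0.9249153

0.92492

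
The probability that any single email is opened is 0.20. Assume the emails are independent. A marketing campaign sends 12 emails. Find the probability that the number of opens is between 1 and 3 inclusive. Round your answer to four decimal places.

X ~ Binomial(12, 0.20); P(1 ≤ X ≤ 3) = Σ C(12,k) p^k (1−p)^(12−k) over k:
  k=1: C(12,1)·0.20^1·0.80^11 = 0.206158
  k=2: C(12,2)·0.20^2·0.80^10 = 0.283468
  k=3: C(12,3)·0.20^3·0.80^9 = 0.236223
Total = 0.725849

0.7258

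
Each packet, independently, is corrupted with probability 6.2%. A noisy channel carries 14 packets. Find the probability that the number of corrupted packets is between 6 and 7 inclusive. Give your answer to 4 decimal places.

0.0001

X ~ Binomial(14, 0.062); P(6 ≤ X ≤ 7) = Σ C(14,k) p^k (1−p)^(14−k) over k:
  k=6: C(14,6)·0.062^6·0.938^8 = 0.000102
  k=7: C(14,7)·0.062^7·0.938^7 = 0.000008
Total = 0.000110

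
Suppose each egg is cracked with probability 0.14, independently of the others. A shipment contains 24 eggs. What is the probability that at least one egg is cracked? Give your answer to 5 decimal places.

0.97321

P(at least one) = 1 − P(none) = 1 − (1 − 0.14)^24
= 1 − 0.0267894 = 0.9732106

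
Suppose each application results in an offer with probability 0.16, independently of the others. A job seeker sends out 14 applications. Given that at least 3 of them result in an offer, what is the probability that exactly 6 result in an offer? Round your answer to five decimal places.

X ~ Binomial(14, 0.16). Want P(X=6 | X≥3) = P(X=6) / P(X≥3).
P(X=6) = C(14,6)·0.16^6·0.84^8 = 0.0124885
P(X≥3) = 1 − 0.0870783 − 0.2322088 − 0.2874967 = 0.3932162
Ratio = 0.0124885 / 0.3932162 = 0.0317598

0.03176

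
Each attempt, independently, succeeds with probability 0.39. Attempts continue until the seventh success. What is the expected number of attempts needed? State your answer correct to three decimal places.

Y = total attempts until the seventh success; negative binomial with r=7, p=0.39.
E[Y] = r / p = 7 / 0.39 = 17.94872

17.949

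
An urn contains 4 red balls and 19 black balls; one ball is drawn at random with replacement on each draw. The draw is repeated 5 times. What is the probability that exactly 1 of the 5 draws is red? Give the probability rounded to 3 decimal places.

X ~ Binomial(n=5, p=0.173913).
P(X=1) = C(5,1) · p^1 · (1−p)^4
= 5 · 0.17391 · 0.4657 = 0.40495

0.405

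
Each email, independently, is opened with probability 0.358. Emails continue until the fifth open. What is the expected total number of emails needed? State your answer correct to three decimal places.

Y = total emails until the fifth success; negative binomial with r=5, p=0.358.
E[Y] = r / p = 5 / 0.358 = 13.96648

13.966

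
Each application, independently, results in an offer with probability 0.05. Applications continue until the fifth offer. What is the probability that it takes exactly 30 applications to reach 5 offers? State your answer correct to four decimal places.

Y = trial on which the fifth success occurs; negative binomial, r=5, p=0.05.
P(Y=30) = C(29,4) · p^5 · (1−p)^25
= 23751 · 3.125e-07 · 0.27739 = 0.002059

0.0021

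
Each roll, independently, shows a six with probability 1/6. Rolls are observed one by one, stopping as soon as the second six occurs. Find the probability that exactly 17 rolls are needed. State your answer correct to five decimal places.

0.02885

Y = trial on which the second success occurs; negative binomial, r=2, p=0.166667.
P(Y=17) = C(16,1) · p^2 · (1−p)^15
= 16 · 0.027778 · 0.064905 = 0.0288469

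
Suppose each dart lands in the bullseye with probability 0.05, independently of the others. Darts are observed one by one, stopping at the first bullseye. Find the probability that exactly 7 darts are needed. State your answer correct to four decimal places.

Geometric (trials to first success), p = 0.05.
P(Y = 7) = (1−p)^6 · p = 0.73509 · 0.05 = 0.036755

0.0368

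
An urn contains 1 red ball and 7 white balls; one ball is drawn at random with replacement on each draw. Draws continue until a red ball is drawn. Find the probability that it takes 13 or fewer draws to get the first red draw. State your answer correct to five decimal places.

Y = number of draws to the first success; geometric, p = 0.125.
P(Y ≤ 13) = 1 − (1−p)^13 = 1 − 0.1762401 = 0.8237599

0.82376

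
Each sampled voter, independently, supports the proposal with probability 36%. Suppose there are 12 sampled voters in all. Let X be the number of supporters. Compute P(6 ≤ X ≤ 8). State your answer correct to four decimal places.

X ~ Binomial(12, 0.36); P(6 ≤ X ≤ 8) = Σ C(12,k) p^k (1−p)^(12−k) over k:
  k=6: C(12,6)·0.36^6·0.64^6 = 0.138219
  k=7: C(12,7)·0.36^7·0.64^5 = 0.066641
  k=8: C(12,8)·0.36^8·0.64^4 = 0.023429
Total = 0.228288

0.2283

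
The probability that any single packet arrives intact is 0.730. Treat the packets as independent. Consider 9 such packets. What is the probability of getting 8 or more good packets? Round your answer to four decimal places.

X ~ Binomial(9, 0.73); P(X ≥ 8) = Σ C(9,k) p^k (1−p)^(9−k) over k:
  k=8: C(9,8)·0.73^8·0.27^1 = 0.195970
  k=9: C(9,9)·0.73^9·0.27^0 = 0.058872
Total = 0.254841

0.2548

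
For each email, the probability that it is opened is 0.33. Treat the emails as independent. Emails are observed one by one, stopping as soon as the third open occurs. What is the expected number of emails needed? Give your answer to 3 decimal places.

Y = total emails until the third success; negative binomial with r=3, p=0.33.
E[Y] = r / p = 3 / 0.33 = 9.09091

9.091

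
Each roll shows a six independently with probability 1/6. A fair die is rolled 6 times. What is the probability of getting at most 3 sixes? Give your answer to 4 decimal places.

0.9913

X ~ Binomial(6, 0.166667); P(X ≤ 3) = Σ C(6,k) p^k (1−p)^(6−k) over k:
  k=0: C(6,0)·0.166667^0·0.833333^6 = 0.334898
  k=1: C(6,1)·0.166667^1·0.833333^5 = 0.401878
  k=2: C(6,2)·0.166667^2·0.833333^4 = 0.200939
  k=3: C(6,3)·0.166667^3·0.833333^3 = 0.053584
Total = 0.991298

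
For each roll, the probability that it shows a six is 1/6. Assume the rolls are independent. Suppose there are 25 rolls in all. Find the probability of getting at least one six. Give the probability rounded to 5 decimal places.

0.98952

P(at least one) = 1 − P(none) = 1 − (1 − 0.166667)^25
= 1 − 0.0104826 = 0.9895174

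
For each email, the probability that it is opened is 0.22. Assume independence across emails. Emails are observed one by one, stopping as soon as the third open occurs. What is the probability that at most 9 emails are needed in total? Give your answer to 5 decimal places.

Finishing within 9 emails ⇔ at least 3 successes in the first 9. With X ~ Binomial(9, 0.22), P(Y ≤ 9) = 1 − P(X ≤ 2).
  k=0: C(9,0)·0.22^0·0.78^9 = 0.1068689
  k=1: C(9,1)·0.22^1·0.78^8 = 0.2712826
  k=2: C(9,2)·0.22^2·0.78^7 = 0.3060625
1 − 0.6842140 = 0.3157860

0.31579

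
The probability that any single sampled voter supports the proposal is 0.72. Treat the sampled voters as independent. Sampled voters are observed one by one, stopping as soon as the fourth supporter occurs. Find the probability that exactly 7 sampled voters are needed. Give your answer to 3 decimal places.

Y = trial on which the fourth success occurs; negative binomial, r=4, p=0.72.
P(Y=7) = C(6,3) · p^4 · (1−p)^3
= 20 · 0.26874 · 0.021952 = 0.11799

0.118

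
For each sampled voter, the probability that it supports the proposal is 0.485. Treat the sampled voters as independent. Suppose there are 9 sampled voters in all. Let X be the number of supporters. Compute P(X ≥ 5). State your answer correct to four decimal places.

0.4631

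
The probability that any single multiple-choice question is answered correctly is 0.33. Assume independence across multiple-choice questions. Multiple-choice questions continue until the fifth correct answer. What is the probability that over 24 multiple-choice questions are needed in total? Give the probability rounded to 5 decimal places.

0.06341

Needing more than 24 multiple-choice questions ⇔ fewer than 5 successes in the first 24. With X ~ Binomial(24, 0.33), P(Y > 24) = P(X ≤ 4).
  k=0: C(24,0)·0.33^0·0.67^24 = 0.0000670
  k=1: C(24,1)·0.33^1·0.67^23 = 0.0007915
  k=2: C(24,2)·0.33^2·0.67^22 = 0.0044831
  k=3: C(24,3)·0.33^3·0.67^21 = 0.0161928
  k=4: C(24,4)·0.33^4·0.67^20 = 0.0418718
P(X ≤ 4) = 0.0634062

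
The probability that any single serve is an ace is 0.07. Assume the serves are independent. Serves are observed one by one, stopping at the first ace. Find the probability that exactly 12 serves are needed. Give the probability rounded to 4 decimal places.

0.0315

Geometric (trials to first success), p = 0.07.
P(Y = 12) = (1−p)^11 · p = 0.4501 · 0.07 = 0.031507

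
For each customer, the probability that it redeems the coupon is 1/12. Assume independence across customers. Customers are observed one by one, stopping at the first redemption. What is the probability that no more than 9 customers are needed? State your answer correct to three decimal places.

0.543

Y = number of customers to the first success; geometric, p = 0.083333.
P(Y ≤ 9) = 1 − (1−p)^9 = 1 − 0.45699 = 0.54301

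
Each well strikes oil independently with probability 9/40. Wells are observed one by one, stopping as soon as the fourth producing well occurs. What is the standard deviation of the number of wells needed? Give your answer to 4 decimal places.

7.8253

Y = total wells until the fourth success; negative binomial with r=4, p=0.225.
SD(Y) = √[r(1−p)/p²] = √(61.234568) = 7.825252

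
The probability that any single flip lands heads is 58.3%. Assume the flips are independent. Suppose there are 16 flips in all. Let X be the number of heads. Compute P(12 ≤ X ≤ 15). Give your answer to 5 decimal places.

X ~ Binomial(16, 0.583); P(12 ≤ X ≤ 15) = Σ C(16,k) p^k (1−p)^(16−k) over k:
  k=12: C(16,12)·0.583^12·0.417^4 = 0.0848473
  k=13: C(16,13)·0.583^13·0.417^3 = 0.0364995
  k=14: C(16,14)·0.583^14·0.417^2 = 0.0109349
  k=15: C(16,15)·0.583^15·0.417^1 = 0.0020384
Total = 0.1343201

0.13432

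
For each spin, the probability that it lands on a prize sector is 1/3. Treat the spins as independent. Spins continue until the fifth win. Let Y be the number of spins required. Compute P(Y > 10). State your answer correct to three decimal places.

0.787

Needing more than 10 spins ⇔ fewer than 5 successes in the first 10. With X ~ Binomial(10, 0.333333), P(Y > 10) = P(X ≤ 4).
  k=0: C(10,0)·0.333333^0·0.666667^10 = 0.01734
  k=1: C(10,1)·0.333333^1·0.666667^9 = 0.08671
  k=2: C(10,2)·0.333333^2·0.666667^8 = 0.19509
  k=3: C(10,3)·0.333333^3·0.666667^7 = 0.26012
  k=4: C(10,4)·0.333333^4·0.666667^6 = 0.22761
P(X ≤ 4) = 0.78687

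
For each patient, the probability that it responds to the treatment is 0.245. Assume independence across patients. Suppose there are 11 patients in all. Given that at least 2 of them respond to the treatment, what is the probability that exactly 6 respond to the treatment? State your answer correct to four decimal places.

0.0309

X ~ Binomial(11, 0.245). Want P(X=6 | X≥2) = P(X=6) / P(X≥2).
P(X=6) = C(11,6)·0.245^6·0.755^5 = 0.024512
P(X≥2) = 1 − 0.045438 − 0.162192 = 0.792371
Ratio = 0.024512 / 0.792371 = 0.030935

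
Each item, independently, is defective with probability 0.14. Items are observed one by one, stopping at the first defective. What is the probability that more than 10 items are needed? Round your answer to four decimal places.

0.2213

Y = number of items to the first success; geometric, p = 0.14.
P(Y > 10) = P(first 10 all fail) = (1−p)^10 = 0.221302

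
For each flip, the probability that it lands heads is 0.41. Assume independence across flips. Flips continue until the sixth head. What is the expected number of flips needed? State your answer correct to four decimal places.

Y = total flips until the sixth success; negative binomial with r=6, p=0.41.
E[Y] = r / p = 6 / 0.41 = 14.634146

14.6341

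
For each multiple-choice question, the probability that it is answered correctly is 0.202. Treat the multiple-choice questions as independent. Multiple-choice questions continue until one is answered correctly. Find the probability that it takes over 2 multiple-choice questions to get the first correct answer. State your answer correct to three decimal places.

Y = number of multiple-choice questions to the first success; geometric, p = 0.202.
P(Y > 2) = P(first 2 all fail) = (1−p)^2 = 0.63680

0.637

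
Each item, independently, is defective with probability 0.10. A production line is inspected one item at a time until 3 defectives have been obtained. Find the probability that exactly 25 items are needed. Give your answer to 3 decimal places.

0.027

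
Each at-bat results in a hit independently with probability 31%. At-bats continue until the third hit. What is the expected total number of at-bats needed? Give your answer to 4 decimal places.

9.6774

Y = total at-bats until the third success; negative binomial with r=3, p=0.31.
E[Y] = r / p = 3 / 0.31 = 9.677419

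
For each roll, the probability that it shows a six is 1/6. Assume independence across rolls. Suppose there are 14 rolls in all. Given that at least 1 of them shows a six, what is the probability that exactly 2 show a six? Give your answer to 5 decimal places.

X ~ Binomial(14, 0.166667). Want P(X=2 | X≥1) = P(X=2) / P(X≥1).
P(X=2) = C(14,2)·0.166667^2·0.833333^12 = 0.2835071
P(X≥1) = 1 − 0.0778866 = 0.9221134
Ratio = 0.2835071 / 0.9221134 = 0.3074536

0.30745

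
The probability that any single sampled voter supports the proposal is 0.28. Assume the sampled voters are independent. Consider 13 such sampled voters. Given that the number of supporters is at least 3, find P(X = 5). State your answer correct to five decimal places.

0.21314

X ~ Binomial(13, 0.28). Want P(X=5 | X≥3) = P(X=5) / P(X≥3).
P(X=5) = C(13,5)·0.28^5·0.72^8 = 0.1599664
P(X≥3) = 1 − 0.0139741 − 0.0706466 − 0.1648421 = 0.7505372
Ratio = 0.1599664 / 0.7505372 = 0.2131358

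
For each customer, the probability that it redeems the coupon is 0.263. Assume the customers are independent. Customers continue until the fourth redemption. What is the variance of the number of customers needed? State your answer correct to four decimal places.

42.6202

Y = total customers until the fourth success; negative binomial with r=4, p=0.263.
Var(Y) = r(1−p)/p² = 4·0.737 / 0.263² = 42.620249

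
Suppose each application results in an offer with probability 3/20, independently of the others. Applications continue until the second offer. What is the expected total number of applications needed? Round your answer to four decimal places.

Y = total applications until the second success; negative binomial with r=2, p=0.15.
E[Y] = r / p = 2 / 0.15 = 13.333333

13.3333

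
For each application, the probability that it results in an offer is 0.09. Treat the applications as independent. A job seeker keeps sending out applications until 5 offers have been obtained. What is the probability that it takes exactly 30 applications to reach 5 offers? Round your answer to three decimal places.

0.013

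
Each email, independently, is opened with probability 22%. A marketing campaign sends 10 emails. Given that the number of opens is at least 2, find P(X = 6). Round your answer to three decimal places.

X ~ Binomial(10, 0.22). Want P(X=6 | X≥2) = P(X=6) / P(X≥2).
P(X=6) = C(10,6)·0.22^6·0.78^4 = 0.00881
P(X≥2) = 1 − 0.08336 − 0.23511 = 0.68153
Ratio = 0.00881 / 0.68153 = 0.01293

0.013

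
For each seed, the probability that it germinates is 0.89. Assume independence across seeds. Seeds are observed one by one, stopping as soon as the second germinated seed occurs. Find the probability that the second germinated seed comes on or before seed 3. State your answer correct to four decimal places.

Finishing within 3 seeds ⇔ at least 2 successes in the first 3. With X ~ Binomial(3, 0.89), P(Y ≤ 3) = 1 − P(X ≤ 1).
  k=0: C(3,0)·0.89^0·0.11^3 = 0.001331
  k=1: C(3,1)·0.89^1·0.11^2 = 0.032307
1 − 0.033638 = 0.966362

0.9664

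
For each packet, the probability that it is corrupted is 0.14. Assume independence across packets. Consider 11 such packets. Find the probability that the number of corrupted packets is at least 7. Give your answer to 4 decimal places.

0.0002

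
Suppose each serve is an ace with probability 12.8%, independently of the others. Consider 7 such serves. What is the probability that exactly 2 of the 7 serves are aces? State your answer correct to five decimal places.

0.17347

X ~ Binomial(n=7, p=0.128).
P(X=2) = C(7,2) · p^2 · (1−p)^5
= 21 · 0.016384 · 0.50418 = 0.1734689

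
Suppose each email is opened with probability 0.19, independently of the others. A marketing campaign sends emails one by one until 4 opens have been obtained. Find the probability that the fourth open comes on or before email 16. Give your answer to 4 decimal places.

0.3619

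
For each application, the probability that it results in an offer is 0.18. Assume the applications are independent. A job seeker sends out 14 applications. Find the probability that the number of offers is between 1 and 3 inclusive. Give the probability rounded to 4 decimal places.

0.7027

X ~ Binomial(14, 0.18); P(1 ≤ X ≤ 3) = Σ C(14,k) p^k (1−p)^(14−k) over k:
  k=1: C(14,1)·0.18^1·0.82^13 = 0.190977
  k=2: C(14,2)·0.18^2·0.82^12 = 0.272491
  k=3: C(14,3)·0.18^3·0.82^11 = 0.239261
Total = 0.702729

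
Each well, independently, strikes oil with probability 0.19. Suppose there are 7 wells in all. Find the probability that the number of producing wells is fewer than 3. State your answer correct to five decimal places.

X ~ Binomial(7, 0.19); P(X ≤ 2) = Σ C(7,k) p^k (1−p)^(7−k) over k:
  k=0: C(7,0)·0.19^0·0.81^7 = 0.2287679
  k=1: C(7,1)·0.19^1·0.81^6 = 0.3756313
  k=2: C(7,2)·0.19^2·0.81^5 = 0.2643331
Total = 0.8687323

0.86873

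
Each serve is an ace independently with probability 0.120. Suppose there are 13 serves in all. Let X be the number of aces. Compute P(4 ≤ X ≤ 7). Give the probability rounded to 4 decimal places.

0.0608

X ~ Binomial(13, 0.12); P(4 ≤ X ≤ 7) = Σ C(13,k) p^k (1−p)^(13−k) over k:
  k=4: C(13,4)·0.12^4·0.88^9 = 0.046922
  k=5: C(13,5)·0.12^5·0.88^8 = 0.011517
  k=6: C(13,6)·0.12^6·0.88^7 = 0.002094
  k=7: C(13,7)·0.12^7·0.88^6 = 0.000286
Total = 0.060819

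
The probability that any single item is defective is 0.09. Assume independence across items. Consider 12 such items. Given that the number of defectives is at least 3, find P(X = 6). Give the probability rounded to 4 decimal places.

X ~ Binomial(12, 0.09). Want P(X=6 | X≥3) = P(X=6) / P(X≥3).
P(X=6) = C(12,6)·0.09^6·0.91^6 = 0.000279
P(X≥3) = 1 − 0.322475 − 0.382718 − 0.208182 = 0.086624
Ratio = 0.000279 / 0.086624 = 0.003219

0.0032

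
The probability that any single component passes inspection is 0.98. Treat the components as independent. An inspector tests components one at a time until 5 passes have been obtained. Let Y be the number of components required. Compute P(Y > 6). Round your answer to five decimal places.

Needing more than 6 components ⇔ fewer than 5 successes in the first 6. With X ~ Binomial(6, 0.98), P(Y > 6) = P(X ≤ 4).
  k=0: C(6,0)·0.98^0·0.02^6 = 0.0000000
  k=1: C(6,1)·0.98^1·0.02^5 = 0.0000000
  k=2: C(6,2)·0.98^2·0.02^4 = 0.0000023
  k=3: C(6,3)·0.98^3·0.02^3 = 0.0001506
  k=4: C(6,4)·0.98^4·0.02^2 = 0.0055342
P(X ≤ 4) = 0.0056871

0.00569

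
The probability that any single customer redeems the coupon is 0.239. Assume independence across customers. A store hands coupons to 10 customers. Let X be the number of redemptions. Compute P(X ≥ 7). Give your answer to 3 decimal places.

0.003

X ~ Binomial(10, 0.239); P(X ≥ 7) = Σ C(10,k) p^k (1−p)^(10−k) over k:
  k=7: C(10,7)·0.239^7·0.761^3 = 0.00236
  k=8: C(10,8)·0.239^8·0.761^2 = 0.00028
  k=9: C(10,9)·0.239^9·0.761^1 = 0.00002
  k=10: C(10,10)·0.239^10·0.761^0 = 0.00000
Total = 0.00265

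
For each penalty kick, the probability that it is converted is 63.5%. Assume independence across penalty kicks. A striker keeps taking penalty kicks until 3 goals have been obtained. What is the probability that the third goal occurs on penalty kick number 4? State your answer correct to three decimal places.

0.280

Y = trial on which the third success occurs; negative binomial, r=3, p=0.635.
P(Y=4) = C(3,2) · p^3 · (1−p)^1
= 3 · 0.25605 · 0.365 = 0.28037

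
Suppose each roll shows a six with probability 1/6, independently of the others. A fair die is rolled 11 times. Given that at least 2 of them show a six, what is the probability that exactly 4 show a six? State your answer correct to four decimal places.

0.1248

X ~ Binomial(11, 0.166667). Want P(X=4 | X≥2) = P(X=4) / P(X≥2).
P(X=4) = C(11,4)·0.166667^4·0.833333^7 = 0.071062
P(X≥2) = 1 − 0.134588 − 0.296094 = 0.569318
Ratio = 0.071062 / 0.569318 = 0.124820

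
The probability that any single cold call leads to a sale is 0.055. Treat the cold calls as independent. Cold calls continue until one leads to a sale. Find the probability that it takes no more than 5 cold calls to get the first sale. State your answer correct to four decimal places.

Y = number of cold calls to the first success; geometric, p = 0.055.
P(Y ≤ 5) = 1 − (1−p)^5 = 1 − 0.753631 = 0.246369

0.2464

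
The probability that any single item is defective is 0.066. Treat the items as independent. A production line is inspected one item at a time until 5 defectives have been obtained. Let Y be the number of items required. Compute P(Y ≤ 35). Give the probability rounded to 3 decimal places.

0.078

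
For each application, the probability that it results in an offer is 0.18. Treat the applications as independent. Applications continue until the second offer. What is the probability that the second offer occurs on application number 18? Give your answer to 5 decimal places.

Y = trial on which the second success occurs; negative binomial, r=2, p=0.18.
P(Y=18) = C(17,1) · p^2 · (1−p)^16
= 17 · 0.0324 · 0.041785 = 0.0230152

0.02302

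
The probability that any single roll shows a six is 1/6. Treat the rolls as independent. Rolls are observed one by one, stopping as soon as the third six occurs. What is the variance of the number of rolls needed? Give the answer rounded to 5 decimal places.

90.00000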